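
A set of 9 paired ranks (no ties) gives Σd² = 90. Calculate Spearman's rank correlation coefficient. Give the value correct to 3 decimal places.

ρ = 1 − 6Σd² / [n(n²−1)] = 1 − 6×90 / (9×80)
  = 1 − 540/720 = 1 − 0.7500 ≈ 0.250

0.250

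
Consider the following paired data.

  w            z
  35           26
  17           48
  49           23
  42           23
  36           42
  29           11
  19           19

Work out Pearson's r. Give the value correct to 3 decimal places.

-0.236

n = 7, Σw = 227, Σz = 192, Σw² = 8177, Σz² = 6284, Σwz = 6011
nΣwz − ΣwΣz = 42077 − 43584 = -1507
nΣw² − (Σw)² = 57239 − 51529 = 5710; nΣz² − (Σz)² = 43988 − 36864 = 7124
r = -1507 / √(5710 × 7124) = -1507 / 6377.9338 ≈ -0.236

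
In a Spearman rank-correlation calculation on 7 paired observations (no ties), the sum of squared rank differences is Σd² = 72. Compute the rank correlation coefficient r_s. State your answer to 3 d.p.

-0.286

ρ = 1 − 6Σd² / [n(n²−1)] = 1 − 6×72 / (7×48)
  = 1 − 432/336 = 1 − 1.2857 ≈ -0.286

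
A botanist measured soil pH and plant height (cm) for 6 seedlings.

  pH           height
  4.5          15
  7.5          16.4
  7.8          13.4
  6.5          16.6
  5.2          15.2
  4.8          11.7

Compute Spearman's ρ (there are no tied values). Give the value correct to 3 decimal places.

0.257

Rank pH: 1, 5, 6, 4, 3, 2
Rank height: 3, 5, 2, 6, 4, 1
d = rank(pH) − rank(height): -2, 0, 4, -2, -1, 1; Σd² = 26
ρ = 1 − 6Σd² / [n(n²−1)] = 1 − 6×26 / (6×35) = 1 − 156/210 ≈ 0.257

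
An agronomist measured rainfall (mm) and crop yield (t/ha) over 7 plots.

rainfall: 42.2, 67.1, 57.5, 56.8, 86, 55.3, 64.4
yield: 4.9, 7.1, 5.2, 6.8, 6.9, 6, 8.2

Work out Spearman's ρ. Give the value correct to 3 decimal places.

0.750

Rank rainfall: 1, 6, 4, 3, 7, 2, 5
Rank yield: 1, 6, 2, 4, 5, 3, 7
d = rank(rainfall) − rank(yield): 0, 0, 2, -1, 2, -1, -2; Σd² = 14
ρ = 1 − 6Σd² / [n(n²−1)] = 1 − 6×14 / (7×48) = 1 − 84/336 ≈ 0.750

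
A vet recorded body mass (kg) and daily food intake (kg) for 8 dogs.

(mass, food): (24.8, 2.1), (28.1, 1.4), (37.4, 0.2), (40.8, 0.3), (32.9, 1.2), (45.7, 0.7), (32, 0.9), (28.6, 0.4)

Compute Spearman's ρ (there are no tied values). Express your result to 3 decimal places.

Rank mass: 1, 2, 6, 7, 5, 8, 4, 3
Rank food: 8, 7, 1, 2, 6, 4, 5, 3
d = rank(mass) − rank(food): -7, -5, 5, 5, -1, 4, -1, 0; Σd² = 142
ρ = 1 − 6Σd² / [n(n²−1)] = 1 − 6×142 / (8×63) = 1 − 852/504 ≈ -0.690

-0.690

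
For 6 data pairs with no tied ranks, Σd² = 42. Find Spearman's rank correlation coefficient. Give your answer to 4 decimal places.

-0.2000

ρ = 1 − 6Σd² / [n(n²−1)] = 1 − 6×42 / (6×35)
  = 1 − 252/210 = 1 − 1.20000 ≈ -0.2000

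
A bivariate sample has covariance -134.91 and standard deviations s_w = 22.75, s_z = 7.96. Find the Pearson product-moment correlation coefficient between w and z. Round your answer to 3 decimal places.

-0.745

r = Cov(w,z) / (s_w · s_z) = -134.91 / (22.75 × 7.96)
  = -134.91 / 181.0900 ≈ -0.745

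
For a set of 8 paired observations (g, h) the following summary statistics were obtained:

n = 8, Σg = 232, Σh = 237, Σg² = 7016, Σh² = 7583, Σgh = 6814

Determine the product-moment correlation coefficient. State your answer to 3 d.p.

r = (nΣgh − ΣgΣh) / √[(nΣg² − (Σg)²)(nΣh² − (Σh)²)]
Numerator: 8×6814 − 232×237 = -472
Denominator: √[(56128 − 53824)(60664 − 56169)] = √[2304 × 4495] = 3218.1485
r = -472 / 3218.1485 ≈ -0.147

-0.147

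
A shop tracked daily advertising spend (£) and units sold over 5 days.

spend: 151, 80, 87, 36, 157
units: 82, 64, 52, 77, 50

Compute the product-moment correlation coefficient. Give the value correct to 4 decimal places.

-0.1924

n = 5, Σx = 511, Σy = 325, Σx² = 62715, Σy² = 21953, Σxy = 32648
nΣxy − ΣxΣy = 163240 − 166075 = -2835
nΣx² − (Σx)² = 313575 − 261121 = 52454; nΣy² − (Σy)² = 109765 − 105625 = 4140
r = -2835 / √(52454 × 4140) = -2835 / 14736.3347 ≈ -0.1924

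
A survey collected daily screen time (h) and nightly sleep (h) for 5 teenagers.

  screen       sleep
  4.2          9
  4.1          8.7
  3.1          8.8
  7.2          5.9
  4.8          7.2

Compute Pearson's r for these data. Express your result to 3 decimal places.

-0.918

n = 5, Σx = 23.4, Σy = 39.6, Σx² = 118.94, Σy² = 320.78, Σxy = 177.79
nΣxy − ΣxΣy = 888.95 − 926.64 = -37.69
nΣx² − (Σx)² = 594.7 − 547.56 = 47.14; nΣy² − (Σy)² = 1603.9 − 1568.16 = 35.74
r = -37.69 / √(47.14 × 35.74) = -37.69 / 41.0461 ≈ -0.918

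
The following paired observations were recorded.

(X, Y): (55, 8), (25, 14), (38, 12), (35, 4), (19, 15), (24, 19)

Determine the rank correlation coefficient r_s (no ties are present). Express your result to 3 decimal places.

-0.771

Rank X: 6, 3, 5, 4, 1, 2
Rank Y: 2, 4, 3, 1, 5, 6
d = rank(X) − rank(Y): 4, -1, 2, 3, -4, -4; Σd² = 62
ρ = 1 − 6Σd² / [n(n²−1)] = 1 − 6×62 / (6×35) = 1 − 372/210 ≈ -0.771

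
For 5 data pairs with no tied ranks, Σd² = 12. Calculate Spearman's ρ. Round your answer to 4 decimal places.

ρ = 1 − 6Σd² / [n(n²−1)] = 1 − 6×12 / (5×24)
  = 1 − 72/120 = 1 − 0.60000 ≈ 0.4000

0.4000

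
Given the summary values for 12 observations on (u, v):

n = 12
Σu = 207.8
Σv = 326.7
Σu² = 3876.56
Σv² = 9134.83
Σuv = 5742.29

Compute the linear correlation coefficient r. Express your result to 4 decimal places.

0.3284

r = (nΣuv − ΣuΣv) / √[(nΣu² − (Σu)²)(nΣv² − (Σv)²)]
Numerator: 12×5742.29 − 207.8×326.7 = 1019.22
Denominator: √[(46518.72 − 43180.84)(109617.96 − 106732.89)] = √[3337.88 × 2885.07] = 3103.2269
r = 1019.22 / 3103.2269 ≈ 0.3284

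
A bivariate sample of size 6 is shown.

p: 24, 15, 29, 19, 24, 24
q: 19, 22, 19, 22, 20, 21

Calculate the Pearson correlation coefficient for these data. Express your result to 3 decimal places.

n = 6, Σp = 135, Σq = 123, Σp² = 3155, Σq² = 2531, Σpq = 2739
nΣpq − ΣpΣq = 16434 − 16605 = -171
nΣp² − (Σp)² = 18930 − 18225 = 705; nΣq² − (Σq)² = 15186 − 15129 = 57
r = -171 / √(705 × 57) = -171 / 200.4620 ≈ -0.853

-0.853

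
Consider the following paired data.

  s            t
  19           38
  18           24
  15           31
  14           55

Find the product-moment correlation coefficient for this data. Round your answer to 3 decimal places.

n = 4, Σs = 66, Σt = 148, Σs² = 1106, Σt² = 6006, Σst = 2389
nΣst − ΣsΣt = 9556 − 9768 = -212
nΣs² − (Σs)² = 4424 − 4356 = 68; nΣt² − (Σt)² = 24024 − 21904 = 2120
r = -212 / √(68 × 2120) = -212 / 379.6841 ≈ -0.558

-0.558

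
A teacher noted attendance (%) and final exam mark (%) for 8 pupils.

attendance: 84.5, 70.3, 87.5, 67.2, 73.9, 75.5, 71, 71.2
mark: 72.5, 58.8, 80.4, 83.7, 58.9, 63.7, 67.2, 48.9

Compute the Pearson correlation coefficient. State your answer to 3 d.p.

n = 8, Σx = 601.1, Σy = 534.1, Σx² = 45526.33, Σy² = 36617.49, Σxy = 40334.47
nΣxy − ΣxΣy = 322675.76 − 321047.51 = 1628.25
nΣx² − (Σx)² = 364210.64 − 361321.21 = 2889.43; nΣy² − (Σy)² = 292939.92 − 285262.81 = 7677.11
r = 1628.25 / √(2889.43 × 7677.11) = 1628.25 / 4709.8272 ≈ 0.346

0.346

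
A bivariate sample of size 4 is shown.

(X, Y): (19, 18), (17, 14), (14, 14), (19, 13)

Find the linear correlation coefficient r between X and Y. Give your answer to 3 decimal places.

n = 4, ΣX = 69, ΣY = 59, ΣX² = 1207, ΣY² = 885, ΣXY = 1023
nΣXY − ΣXΣY = 4092 − 4071 = 21
nΣX² − (ΣX)² = 4828 − 4761 = 67; nΣY² − (ΣY)² = 3540 − 3481 = 59
r = 21 / √(67 × 59) = 21 / 62.8729 ≈ 0.334

0.334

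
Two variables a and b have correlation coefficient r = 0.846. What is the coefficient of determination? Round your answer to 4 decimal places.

0.7157

r² = (0.846)² = 0.7157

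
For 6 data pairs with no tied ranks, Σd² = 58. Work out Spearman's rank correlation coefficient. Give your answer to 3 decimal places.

ρ = 1 − 6Σd² / [n(n²−1)] = 1 − 6×58 / (6×35)
  = 1 − 348/210 = 1 − 1.6571 ≈ -0.657

-0.657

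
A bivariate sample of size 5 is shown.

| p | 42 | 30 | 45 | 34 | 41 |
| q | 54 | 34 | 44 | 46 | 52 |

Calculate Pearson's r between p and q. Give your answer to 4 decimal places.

0.6772

n = 5, Σp = 192, Σq = 230, Σp² = 7526, Σq² = 10828, Σpq = 8964
nΣpq − ΣpΣq = 44820 − 44160 = 660
nΣp² − (Σp)² = 37630 − 36864 = 766; nΣq² − (Σq)² = 54140 − 52900 = 1240
r = 660 / √(766 × 1240) = 660 / 974.5974 ≈ 0.6772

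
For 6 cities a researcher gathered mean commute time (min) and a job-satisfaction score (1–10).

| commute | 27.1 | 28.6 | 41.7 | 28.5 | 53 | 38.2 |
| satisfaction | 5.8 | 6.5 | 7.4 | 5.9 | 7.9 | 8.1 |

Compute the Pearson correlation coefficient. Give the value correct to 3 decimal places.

0.836

n = 6, Σx = 217.1, Σy = 41.6, Σx² = 8371.75, Σy² = 293.48, Σxy = 1547.93
nΣxy − ΣxΣy = 9287.58 − 9031.36 = 256.22
nΣx² − (Σx)² = 50230.5 − 47132.41 = 3098.09; nΣy² − (Σy)² = 1760.88 − 1730.56 = 30.32
r = 256.22 / √(3098.09 × 30.32) = 256.22 / 306.4867 ≈ 0.836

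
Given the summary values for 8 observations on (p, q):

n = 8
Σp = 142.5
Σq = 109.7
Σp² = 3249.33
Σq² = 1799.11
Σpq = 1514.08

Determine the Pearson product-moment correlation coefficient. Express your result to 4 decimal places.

r = (nΣpq − ΣpΣq) / √[(nΣp² − (Σp)²)(nΣq² − (Σq)²)]
Numerator: 8×1514.08 − 142.5×109.7 = -3519.61
Denominator: √[(25994.64 − 20306.25)(14392.88 − 12034.09)] = √[5688.39 × 2358.79] = 3663.0203
r = -3519.61 / 3663.0203 ≈ -0.9608

-0.9608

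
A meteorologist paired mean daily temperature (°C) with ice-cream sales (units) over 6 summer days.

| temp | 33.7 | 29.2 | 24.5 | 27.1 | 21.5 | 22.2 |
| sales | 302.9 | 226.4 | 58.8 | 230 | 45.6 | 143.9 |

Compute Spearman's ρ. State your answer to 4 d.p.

Rank temp: 6, 5, 3, 4, 1, 2
Rank sales: 6, 4, 2, 5, 1, 3
d = rank(temp) − rank(sales): 0, 1, 1, -1, 0, -1; Σd² = 4
ρ = 1 − 6Σd² / [n(n²−1)] = 1 − 6×4 / (6×35) = 1 − 24/210 ≈ 0.8857

0.8857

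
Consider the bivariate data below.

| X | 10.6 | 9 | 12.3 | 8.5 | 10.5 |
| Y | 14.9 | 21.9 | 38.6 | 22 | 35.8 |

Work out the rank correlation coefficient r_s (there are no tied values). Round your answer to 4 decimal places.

Rank X: 4, 2, 5, 1, 3
Rank Y: 1, 2, 5, 3, 4
d = rank(X) − rank(Y): 3, 0, 0, -2, -1; Σd² = 14
ρ = 1 − 6Σd² / [n(n²−1)] = 1 − 6×14 / (5×24) = 1 − 84/120 ≈ 0.3000

0.3000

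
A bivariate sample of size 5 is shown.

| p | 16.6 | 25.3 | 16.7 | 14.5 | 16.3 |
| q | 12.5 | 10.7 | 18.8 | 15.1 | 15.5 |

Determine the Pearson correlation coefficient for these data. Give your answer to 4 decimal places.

n = 5, Σp = 89.4, Σq = 72.6, Σp² = 1670.48, Σq² = 1092.44, Σpq = 1263.77
nΣpq − ΣpΣq = 6318.85 − 6490.44 = -171.59
nΣp² − (Σp)² = 8352.4 − 7992.36 = 360.04; nΣq² − (Σq)² = 5462.2 − 5270.76 = 191.44
r = -171.59 / √(360.04 × 191.44) = -171.59 / 262.5377 ≈ -0.6536

-0.6536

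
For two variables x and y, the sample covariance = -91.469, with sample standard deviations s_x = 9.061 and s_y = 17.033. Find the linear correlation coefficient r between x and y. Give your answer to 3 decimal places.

r = Cov(x,y) / (s_x · s_y) = -91.469 / (9.061 × 17.033)
  = -91.469 / 154.3360 ≈ -0.593

-0.593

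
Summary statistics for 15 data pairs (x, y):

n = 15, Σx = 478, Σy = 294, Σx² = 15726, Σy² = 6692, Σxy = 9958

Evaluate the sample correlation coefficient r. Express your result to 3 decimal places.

0.870

r = (nΣxy − ΣxΣy) / √[(nΣx² − (Σx)²)(nΣy² − (Σy)²)]
Numerator: 15×9958 − 478×294 = 8838
Denominator: √[(235890 − 228484)(100380 − 86436)] = √[7406 × 13944] = 10162.1486
r = 8838 / 10162.1486 ≈ 0.870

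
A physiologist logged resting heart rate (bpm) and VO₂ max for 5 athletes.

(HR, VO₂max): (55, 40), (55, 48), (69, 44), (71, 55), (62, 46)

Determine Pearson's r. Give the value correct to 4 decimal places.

n = 5, Σx = 312, Σy = 233, Σx² = 19696, Σy² = 10981, Σxy = 14633
nΣxy − ΣxΣy = 73165 − 72696 = 469
nΣx² − (Σx)² = 98480 − 97344 = 1136; nΣy² − (Σy)² = 54905 − 54289 = 616
r = 469 / √(1136 × 616) = 469 / 836.5262 ≈ 0.5607

0.5607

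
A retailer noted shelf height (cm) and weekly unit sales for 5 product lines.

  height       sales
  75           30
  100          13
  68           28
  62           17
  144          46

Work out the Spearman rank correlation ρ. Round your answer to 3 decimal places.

Rank height: 3, 4, 2, 1, 5
Rank sales: 4, 1, 3, 2, 5
d = rank(height) − rank(sales): -1, 3, -1, -1, 0; Σd² = 12
ρ = 1 − 6Σd² / [n(n²−1)] = 1 − 6×12 / (5×24) = 1 − 72/120 ≈ 0.400

0.400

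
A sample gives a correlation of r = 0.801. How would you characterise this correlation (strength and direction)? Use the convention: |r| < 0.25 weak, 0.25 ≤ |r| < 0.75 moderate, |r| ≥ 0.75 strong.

strong positive

r = 0.801 > 0 so the relationship is positive.
|r| = 0.801, which falls in the strong range.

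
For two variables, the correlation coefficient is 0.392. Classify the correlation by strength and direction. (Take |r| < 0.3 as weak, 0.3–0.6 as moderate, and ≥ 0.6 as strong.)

moderate positive

r = 0.392 > 0 so the relationship is positive.
|r| = 0.392, which falls in the moderate range.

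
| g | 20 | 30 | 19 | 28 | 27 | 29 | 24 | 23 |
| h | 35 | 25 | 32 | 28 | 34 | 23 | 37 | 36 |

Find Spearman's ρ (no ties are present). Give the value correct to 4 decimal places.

Rank g: 2, 8, 1, 6, 5, 7, 4, 3
Rank h: 6, 2, 4, 3, 5, 1, 8, 7
d = rank(g) − rank(h): -4, 6, -3, 3, 0, 6, -4, -4; Σd² = 138
ρ = 1 − 6Σd² / [n(n²−1)] = 1 − 6×138 / (8×63) = 1 − 828/504 ≈ -0.6429

-0.6429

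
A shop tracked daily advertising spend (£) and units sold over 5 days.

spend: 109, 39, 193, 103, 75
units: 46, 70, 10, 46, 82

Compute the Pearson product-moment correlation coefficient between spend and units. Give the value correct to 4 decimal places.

n = 5, Σx = 519, Σy = 254, Σx² = 66885, Σy² = 15956, Σxy = 20562
nΣxy − ΣxΣy = 102810 − 131826 = -29016
nΣx² − (Σx)² = 334425 − 269361 = 65064; nΣy² − (Σy)² = 79780 − 64516 = 15264
r = -29016 / √(65064 × 15264) = -29016 / 31514.0746 ≈ -0.9207

-0.9207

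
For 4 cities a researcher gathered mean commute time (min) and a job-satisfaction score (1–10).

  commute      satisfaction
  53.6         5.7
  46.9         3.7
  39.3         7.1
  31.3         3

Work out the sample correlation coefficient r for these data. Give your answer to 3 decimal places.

0.330

n = 4, Σx = 171.1, Σy = 19.5, Σx² = 7596.75, Σy² = 105.59, Σxy = 851.98
nΣxy − ΣxΣy = 3407.92 − 3336.45 = 71.47
nΣx² − (Σx)² = 30387 − 29275.21 = 1111.79; nΣy² − (Σy)² = 422.36 − 380.25 = 42.11
r = 71.47 / √(1111.79 × 42.11) = 71.47 / 216.3735 ≈ 0.330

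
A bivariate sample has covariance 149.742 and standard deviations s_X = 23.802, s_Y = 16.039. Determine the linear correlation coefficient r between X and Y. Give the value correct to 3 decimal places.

0.392

r = Cov(X,Y) / (s_X · s_Y) = 149.742 / (23.802 × 16.039)
  = 149.742 / 381.7603 ≈ 0.392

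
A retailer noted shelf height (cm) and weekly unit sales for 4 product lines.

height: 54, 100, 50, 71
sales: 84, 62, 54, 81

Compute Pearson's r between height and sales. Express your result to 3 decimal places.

n = 4, Σx = 275, Σy = 281, Σx² = 20457, Σy² = 20377, Σxy = 19187
nΣxy − ΣxΣy = 76748 − 77275 = -527
nΣx² − (Σx)² = 81828 − 75625 = 6203; nΣy² − (Σy)² = 81508 − 78961 = 2547
r = -527 / √(6203 × 2547) = -527 / 3974.8007 ≈ -0.133

-0.133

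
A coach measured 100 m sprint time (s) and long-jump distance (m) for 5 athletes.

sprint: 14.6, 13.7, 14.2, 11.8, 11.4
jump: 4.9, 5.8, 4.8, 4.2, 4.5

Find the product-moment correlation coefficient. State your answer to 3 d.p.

n = 5, Σx = 65.7, Σy = 24.2, Σx² = 871.69, Σy² = 118.58, Σxy = 320.02
nΣxy − ΣxΣy = 1600.1 − 1589.94 = 10.16
nΣx² − (Σx)² = 4358.45 − 4316.49 = 41.96; nΣy² − (Σy)² = 592.9 − 585.64 = 7.26
r = 10.16 / √(41.96 × 7.26) = 10.16 / 17.4536 ≈ 0.582

0.582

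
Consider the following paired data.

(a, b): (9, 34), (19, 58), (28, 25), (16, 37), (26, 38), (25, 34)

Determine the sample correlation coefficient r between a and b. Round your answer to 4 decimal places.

-0.2396

n = 6, Σa = 123, Σb = 226, Σa² = 2783, Σb² = 9114, Σab = 4538
nΣab − ΣaΣb = 27228 − 27798 = -570
nΣa² − (Σa)² = 16698 − 15129 = 1569; nΣb² − (Σb)² = 54684 − 51076 = 3608
r = -570 / √(1569 × 3608) = -570 / 2379.2755 ≈ -0.2396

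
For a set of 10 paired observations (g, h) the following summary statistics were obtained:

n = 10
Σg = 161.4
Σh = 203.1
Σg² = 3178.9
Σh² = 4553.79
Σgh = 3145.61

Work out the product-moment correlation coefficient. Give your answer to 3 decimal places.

-0.267

r = (nΣgh − ΣgΣh) / √[(nΣg² − (Σg)²)(nΣh² − (Σh)²)]
Numerator: 10×3145.61 − 161.4×203.1 = -1324.24
Denominator: √[(31789 − 26049.96)(45537.9 − 41249.61)] = √[5739.04 × 4288.29] = 4960.9140
r = -1324.24 / 4960.9140 ≈ -0.267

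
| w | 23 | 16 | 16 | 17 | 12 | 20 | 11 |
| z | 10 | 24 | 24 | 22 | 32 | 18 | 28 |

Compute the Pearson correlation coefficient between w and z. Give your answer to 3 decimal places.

-0.961

n = 7, Σw = 115, Σz = 158, Σw² = 1995, Σz² = 3868, Σwz = 2424
nΣwz − ΣwΣz = 16968 − 18170 = -1202
nΣw² − (Σw)² = 13965 − 13225 = 740; nΣz² − (Σz)² = 27076 − 24964 = 2112
r = -1202 / √(740 × 2112) = -1202 / 1250.1520 ≈ -0.961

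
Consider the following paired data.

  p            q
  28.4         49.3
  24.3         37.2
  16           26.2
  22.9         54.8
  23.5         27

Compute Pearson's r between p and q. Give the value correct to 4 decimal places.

n = 5, Σp = 115.1, Σq = 194.5, Σp² = 2729.71, Σq² = 8232.81, Σpq = 4612.7
nΣpq − ΣpΣq = 23063.5 − 22386.95 = 676.55
nΣp² − (Σp)² = 13648.55 − 13248.01 = 400.54; nΣq² − (Σq)² = 41164.05 − 37830.25 = 3333.8
r = 676.55 / √(400.54 × 3333.8) = 676.55 / 1155.5606 ≈ 0.5855

0.5855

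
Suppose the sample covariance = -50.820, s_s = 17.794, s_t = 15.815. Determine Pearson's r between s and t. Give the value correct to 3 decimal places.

-0.181

r = Cov(s,t) / (s_s · s_t) = -50.820 / (17.794 × 15.815)
  = -50.820 / 281.4121 ≈ -0.181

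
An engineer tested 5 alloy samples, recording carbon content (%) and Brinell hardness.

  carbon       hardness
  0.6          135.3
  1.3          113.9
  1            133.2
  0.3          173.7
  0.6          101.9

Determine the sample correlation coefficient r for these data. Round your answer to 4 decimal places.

n = 5, Σx = 3.8, Σy = 658, Σx² = 3.5, Σy² = 89576.84, Σxy = 475.7
nΣxy − ΣxΣy = 2378.5 − 2500.4 = -121.9
nΣx² − (Σx)² = 17.5 − 14.44 = 3.06; nΣy² − (Σy)² = 447884.2 − 432964 = 14920.2
r = -121.9 / √(3.06 × 14920.2) = -121.9 / 213.6722 ≈ -0.5705

-0.5705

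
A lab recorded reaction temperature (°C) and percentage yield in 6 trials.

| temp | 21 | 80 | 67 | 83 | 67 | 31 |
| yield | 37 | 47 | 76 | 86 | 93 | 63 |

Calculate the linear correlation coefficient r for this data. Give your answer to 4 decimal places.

0.5476

n = 6, Σx = 349, Σy = 402, Σx² = 23669, Σy² = 29368, Σxy = 24951
nΣxy − ΣxΣy = 149706 − 140298 = 9408
nΣx² − (Σx)² = 142014 − 121801 = 20213; nΣy² − (Σy)² = 176208 − 161604 = 14604
r = 9408 / √(20213 × 14604) = 9408 / 17181.1132 ≈ 0.5476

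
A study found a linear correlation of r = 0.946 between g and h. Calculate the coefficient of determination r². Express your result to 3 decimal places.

r² = (0.946)² = 0.895

0.895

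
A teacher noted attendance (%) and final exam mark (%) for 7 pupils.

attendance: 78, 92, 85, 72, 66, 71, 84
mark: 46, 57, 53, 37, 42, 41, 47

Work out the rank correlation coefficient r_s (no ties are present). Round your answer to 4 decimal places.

0.8571

Rank attendance: 4, 7, 6, 3, 1, 2, 5
Rank mark: 4, 7, 6, 1, 3, 2, 5
d = rank(attendance) − rank(mark): 0, 0, 0, 2, -2, 0, 0; Σd² = 8
ρ = 1 − 6Σd² / [n(n²−1)] = 1 − 6×8 / (7×48) = 1 − 48/336 ≈ 0.8571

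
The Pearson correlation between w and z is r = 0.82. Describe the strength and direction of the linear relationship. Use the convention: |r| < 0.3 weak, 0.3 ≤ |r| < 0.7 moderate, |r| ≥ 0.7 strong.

r = 0.82 > 0 so the relationship is positive.
|r| = 0.82, which falls in the strong range.

strong positive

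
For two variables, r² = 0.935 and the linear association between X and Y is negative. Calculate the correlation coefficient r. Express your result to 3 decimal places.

-0.967

|r| = √0.935 = 0.967
The association is negative, so r = −0.967.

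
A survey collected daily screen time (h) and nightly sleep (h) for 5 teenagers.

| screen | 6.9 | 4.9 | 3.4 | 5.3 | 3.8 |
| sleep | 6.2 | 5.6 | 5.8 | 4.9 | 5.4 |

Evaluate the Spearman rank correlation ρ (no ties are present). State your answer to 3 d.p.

Rank screen: 5, 3, 1, 4, 2
Rank sleep: 5, 3, 4, 1, 2
d = rank(screen) − rank(sleep): 0, 0, -3, 3, 0; Σd² = 18
ρ = 1 − 6Σd² / [n(n²−1)] = 1 − 6×18 / (5×24) = 1 − 108/120 ≈ 0.100

0.100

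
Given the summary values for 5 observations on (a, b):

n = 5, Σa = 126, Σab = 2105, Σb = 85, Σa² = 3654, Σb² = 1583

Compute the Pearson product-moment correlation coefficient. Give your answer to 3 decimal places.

r = (nΣab − ΣaΣb) / √[(nΣa² − (Σa)²)(nΣb² − (Σb)²)]
Numerator: 5×2105 − 126×85 = -185
Denominator: √[(18270 − 15876)(7915 − 7225)] = √[2394 × 690] = 1285.2471
r = -185 / 1285.2471 ≈ -0.144

-0.144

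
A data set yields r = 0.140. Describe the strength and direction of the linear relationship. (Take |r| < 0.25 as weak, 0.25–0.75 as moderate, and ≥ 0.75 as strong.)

weak positive

r = 0.140 > 0 so the relationship is positive.
|r| = 0.140, which falls in the weak range.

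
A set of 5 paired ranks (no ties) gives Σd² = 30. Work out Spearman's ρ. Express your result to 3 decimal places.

ρ = 1 − 6Σd² / [n(n²−1)] = 1 − 6×30 / (5×24)
  = 1 − 180/120 = 1 − 1.5000 ≈ -0.500

-0.500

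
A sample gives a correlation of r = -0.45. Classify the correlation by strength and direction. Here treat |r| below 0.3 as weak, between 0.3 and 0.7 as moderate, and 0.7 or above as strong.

moderate negative

r = -0.45 < 0 so the relationship is negative.
|r| = 0.45, which falls in the moderate range.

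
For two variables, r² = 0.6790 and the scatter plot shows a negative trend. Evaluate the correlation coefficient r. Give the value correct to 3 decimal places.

|r| = √0.6790 = 0.824
The association is negative, so r = −0.824.

-0.824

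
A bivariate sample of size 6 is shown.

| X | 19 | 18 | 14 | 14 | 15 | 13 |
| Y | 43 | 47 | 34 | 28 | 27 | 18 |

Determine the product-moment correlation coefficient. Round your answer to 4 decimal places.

0.8885

n = 6, ΣX = 93, ΣY = 197, ΣX² = 1471, ΣY² = 7051, ΣXY = 3170
nΣXY − ΣXΣY = 19020 − 18321 = 699
nΣX² − (ΣX)² = 8826 − 8649 = 177; nΣY² − (ΣY)² = 42306 − 38809 = 3497
r = 699 / √(177 × 3497) = 699 / 786.7458 ≈ 0.8885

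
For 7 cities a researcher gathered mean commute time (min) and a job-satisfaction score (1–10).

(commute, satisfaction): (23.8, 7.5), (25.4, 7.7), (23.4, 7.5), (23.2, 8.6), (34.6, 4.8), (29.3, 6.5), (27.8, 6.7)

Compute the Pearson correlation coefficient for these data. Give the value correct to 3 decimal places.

-0.953

n = 7, Σx = 187.5, Σy = 49.3, Σx² = 5125.89, Σy² = 355.93, Σxy = 1291.89
nΣxy − ΣxΣy = 9043.23 − 9243.75 = -200.52
nΣx² − (Σx)² = 35881.23 − 35156.25 = 724.98; nΣy² − (Σy)² = 2491.51 − 2430.49 = 61.02
r = -200.52 / √(724.98 × 61.02) = -200.52 / 210.3290 ≈ -0.953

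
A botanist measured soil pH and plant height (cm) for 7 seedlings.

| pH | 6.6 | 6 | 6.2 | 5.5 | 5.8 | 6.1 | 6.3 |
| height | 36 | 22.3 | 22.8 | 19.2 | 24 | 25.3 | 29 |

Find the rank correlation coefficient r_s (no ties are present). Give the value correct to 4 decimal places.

0.8214

Rank pH: 7, 3, 5, 1, 2, 4, 6
Rank height: 7, 2, 3, 1, 4, 5, 6
d = rank(pH) − rank(height): 0, 1, 2, 0, -2, -1, 0; Σd² = 10
ρ = 1 − 6Σd² / [n(n²−1)] = 1 − 6×10 / (7×48) = 1 − 60/336 ≈ 0.8214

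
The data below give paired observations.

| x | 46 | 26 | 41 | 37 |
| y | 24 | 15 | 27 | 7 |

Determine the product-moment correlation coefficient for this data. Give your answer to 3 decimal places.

0.529

n = 4, Σx = 150, Σy = 73, Σx² = 5842, Σy² = 1579, Σxy = 2860
nΣxy − ΣxΣy = 11440 − 10950 = 490
nΣx² − (Σx)² = 23368 − 22500 = 868; nΣy² − (Σy)² = 6316 − 5329 = 987
r = 490 / √(868 × 987) = 490 / 925.5895 ≈ 0.529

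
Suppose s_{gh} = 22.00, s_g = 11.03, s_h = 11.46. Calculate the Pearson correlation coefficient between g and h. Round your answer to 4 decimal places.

0.1740

r = Cov(g,h) / (s_g · s_h) = 22.00 / (11.03 × 11.46)
  = 22.00 / 126.4038 ≈ 0.1740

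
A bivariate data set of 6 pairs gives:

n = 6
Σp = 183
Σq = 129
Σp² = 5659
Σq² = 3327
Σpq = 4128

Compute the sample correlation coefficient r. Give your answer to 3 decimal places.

r = (nΣpq − ΣpΣq) / √[(nΣp² − (Σp)²)(nΣq² − (Σq)²)]
Numerator: 6×4128 − 183×129 = 1161
Denominator: √[(33954 − 33489)(19962 − 16641)] = √[465 × 3321] = 1242.6846
r = 1161 / 1242.6846 ≈ 0.934

0.934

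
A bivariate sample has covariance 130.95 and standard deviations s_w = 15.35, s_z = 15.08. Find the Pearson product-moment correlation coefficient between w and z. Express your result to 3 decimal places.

0.566

r = Cov(w,z) / (s_w · s_z) = 130.95 / (15.35 × 15.08)
  = 130.95 / 231.4780 ≈ 0.566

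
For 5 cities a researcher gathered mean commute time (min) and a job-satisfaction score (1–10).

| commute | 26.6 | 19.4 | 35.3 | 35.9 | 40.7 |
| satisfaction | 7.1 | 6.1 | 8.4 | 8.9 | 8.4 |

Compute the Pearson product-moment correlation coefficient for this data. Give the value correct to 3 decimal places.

0.936

n = 5, Σx = 157.9, Σy = 38.9, Σx² = 5275.31, Σy² = 307.95, Σxy = 1265.11
nΣxy − ΣxΣy = 6325.55 − 6142.31 = 183.24
nΣx² − (Σx)² = 26376.55 − 24932.41 = 1444.14; nΣy² − (Σy)² = 1539.75 − 1513.21 = 26.54
r = 183.24 / √(1444.14 × 26.54) = 183.24 / 195.7740 ≈ 0.936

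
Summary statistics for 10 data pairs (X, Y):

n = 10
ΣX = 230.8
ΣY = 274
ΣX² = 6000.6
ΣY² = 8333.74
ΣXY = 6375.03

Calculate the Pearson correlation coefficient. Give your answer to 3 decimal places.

0.069

r = (nΣXY − ΣXΣY) / √[(nΣX² − (ΣX)²)(nΣY² − (ΣY)²)]
Numerator: 10×6375.03 − 230.8×274 = 511.1
Denominator: √[(60006 − 53268.64)(83337.4 − 75076)] = √[6737.36 × 8261.4] = 7460.5647
r = 511.1 / 7460.5647 ≈ 0.069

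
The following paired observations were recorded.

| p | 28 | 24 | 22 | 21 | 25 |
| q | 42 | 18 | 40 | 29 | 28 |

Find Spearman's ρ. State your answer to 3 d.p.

0.200

Rank p: 5, 3, 2, 1, 4
Rank q: 5, 1, 4, 3, 2
d = rank(p) − rank(q): 0, 2, -2, -2, 2; Σd² = 16
ρ = 1 − 6Σd² / [n(n²−1)] = 1 − 6×16 / (5×24) = 1 − 96/120 ≈ 0.200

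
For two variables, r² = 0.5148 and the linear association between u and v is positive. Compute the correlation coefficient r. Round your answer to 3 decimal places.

|r| = √0.5148 = 0.717
The association is positive, so r = 0.717.

0.717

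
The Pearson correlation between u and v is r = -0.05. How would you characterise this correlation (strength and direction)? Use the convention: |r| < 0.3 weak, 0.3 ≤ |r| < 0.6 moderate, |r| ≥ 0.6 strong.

weak negative

r = -0.05 < 0 so the relationship is negative.
|r| = 0.05, which falls in the weak range.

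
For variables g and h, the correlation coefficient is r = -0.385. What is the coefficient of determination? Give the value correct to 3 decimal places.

r² = (-0.385)² = 0.148

0.148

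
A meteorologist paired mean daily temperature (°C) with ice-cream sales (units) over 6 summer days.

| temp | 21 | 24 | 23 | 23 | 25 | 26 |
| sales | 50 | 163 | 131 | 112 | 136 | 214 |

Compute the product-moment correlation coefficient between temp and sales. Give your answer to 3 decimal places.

n = 6, Σx = 142, Σy = 806, Σx² = 3376, Σy² = 123066, Σxy = 19515
nΣxy − ΣxΣy = 117090 − 114452 = 2638
nΣx² − (Σx)² = 20256 − 20164 = 92; nΣy² − (Σy)² = 738396 − 649636 = 88760
r = 2638 / √(92 × 88760) = 2638 / 2857.6074 ≈ 0.923

0.923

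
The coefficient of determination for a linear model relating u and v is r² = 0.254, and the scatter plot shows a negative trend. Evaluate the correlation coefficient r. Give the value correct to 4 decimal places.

-0.5040

|r| = √0.254 = 0.5040
The association is negative, so r = −0.5040.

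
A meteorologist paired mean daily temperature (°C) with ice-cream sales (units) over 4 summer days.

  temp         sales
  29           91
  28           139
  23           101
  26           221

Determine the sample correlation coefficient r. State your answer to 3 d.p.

-0.060

n = 4, Σx = 106, Σy = 552, Σx² = 2830, Σy² = 86644, Σxy = 14600
nΣxy − ΣxΣy = 58400 − 58512 = -112
nΣx² − (Σx)² = 11320 − 11236 = 84; nΣy² − (Σy)² = 346576 − 304704 = 41872
r = -112 / √(84 × 41872) = -112 / 1875.4328 ≈ -0.060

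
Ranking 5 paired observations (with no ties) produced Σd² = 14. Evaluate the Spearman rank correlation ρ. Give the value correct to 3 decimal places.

0.300

ρ = 1 − 6Σd² / [n(n²−1)] = 1 − 6×14 / (5×24)
  = 1 − 84/120 = 1 − 0.7000 ≈ 0.300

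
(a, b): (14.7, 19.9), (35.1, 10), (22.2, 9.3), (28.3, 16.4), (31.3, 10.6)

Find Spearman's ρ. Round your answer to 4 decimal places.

Rank a: 1, 5, 2, 3, 4
Rank b: 5, 2, 1, 4, 3
d = rank(a) − rank(b): -4, 3, 1, -1, 1; Σd² = 28
ρ = 1 − 6Σd² / [n(n²−1)] = 1 − 6×28 / (5×24) = 1 − 168/120 ≈ -0.4000

-0.4000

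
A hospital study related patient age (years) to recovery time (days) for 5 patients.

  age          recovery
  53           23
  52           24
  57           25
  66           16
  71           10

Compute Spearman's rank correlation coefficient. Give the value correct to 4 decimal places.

-0.7000

Rank age: 2, 1, 3, 4, 5
Rank recovery: 3, 4, 5, 2, 1
d = rank(age) − rank(recovery): -1, -3, -2, 2, 4; Σd² = 34
ρ = 1 − 6Σd² / [n(n²−1)] = 1 − 6×34 / (5×24) = 1 − 204/120 ≈ -0.7000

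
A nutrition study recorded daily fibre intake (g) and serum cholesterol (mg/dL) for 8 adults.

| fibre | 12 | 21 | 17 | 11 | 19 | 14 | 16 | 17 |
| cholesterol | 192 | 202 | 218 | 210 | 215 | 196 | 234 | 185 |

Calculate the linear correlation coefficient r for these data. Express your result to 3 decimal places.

n = 8, Σx = 127, Σy = 1652, Σx² = 2097, Σy² = 342914, Σxy = 26280
nΣxy − ΣxΣy = 210240 − 209804 = 436
nΣx² − (Σx)² = 16776 − 16129 = 647; nΣy² − (Σy)² = 2743312 − 2729104 = 14208
r = 436 / √(647 × 14208) = 436 / 3031.9261 ≈ 0.144

0.144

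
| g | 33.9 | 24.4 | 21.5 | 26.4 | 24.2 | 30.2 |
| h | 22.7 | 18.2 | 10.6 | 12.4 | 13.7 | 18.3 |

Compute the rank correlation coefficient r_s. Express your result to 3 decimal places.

0.829

Rank g: 6, 3, 1, 4, 2, 5
Rank h: 6, 4, 1, 2, 3, 5
d = rank(g) − rank(h): 0, -1, 0, 2, -1, 0; Σd² = 6
ρ = 1 − 6Σd² / [n(n²−1)] = 1 − 6×6 / (6×35) = 1 − 36/210 ≈ 0.829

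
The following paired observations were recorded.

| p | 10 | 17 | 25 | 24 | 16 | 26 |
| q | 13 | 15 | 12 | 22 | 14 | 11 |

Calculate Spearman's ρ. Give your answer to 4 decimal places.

Rank p: 1, 3, 5, 4, 2, 6
Rank q: 3, 5, 2, 6, 4, 1
d = rank(p) − rank(q): -2, -2, 3, -2, -2, 5; Σd² = 50
ρ = 1 − 6Σd² / [n(n²−1)] = 1 − 6×50 / (6×35) = 1 − 300/210 ≈ -0.4286

-0.4286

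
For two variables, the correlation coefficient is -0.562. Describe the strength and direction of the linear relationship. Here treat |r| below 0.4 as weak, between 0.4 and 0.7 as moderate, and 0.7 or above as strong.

moderate negative

r = -0.562 < 0 so the relationship is negative.
|r| = 0.562, which falls in the moderate range.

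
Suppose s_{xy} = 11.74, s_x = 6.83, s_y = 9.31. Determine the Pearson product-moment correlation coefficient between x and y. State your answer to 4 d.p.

0.1846

r = Cov(x,y) / (s_x · s_y) = 11.74 / (6.83 × 9.31)
  = 11.74 / 63.5873 ≈ 0.1846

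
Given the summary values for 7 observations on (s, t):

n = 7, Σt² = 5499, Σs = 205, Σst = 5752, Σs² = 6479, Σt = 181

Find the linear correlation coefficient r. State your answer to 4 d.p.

r = (nΣst − ΣsΣt) / √[(nΣs² − (Σs)²)(nΣt² − (Σt)²)]
Numerator: 7×5752 − 205×181 = 3159
Denominator: √[(45353 − 42025)(38493 − 32761)] = √[3328 × 5732] = 4367.6190
r = 3159 / 4367.6190 ≈ 0.7233

0.7233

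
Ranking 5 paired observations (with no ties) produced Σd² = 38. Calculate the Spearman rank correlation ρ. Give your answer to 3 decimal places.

ρ = 1 − 6Σd² / [n(n²−1)] = 1 − 6×38 / (5×24)
  = 1 − 228/120 = 1 − 1.9000 ≈ -0.900

-0.900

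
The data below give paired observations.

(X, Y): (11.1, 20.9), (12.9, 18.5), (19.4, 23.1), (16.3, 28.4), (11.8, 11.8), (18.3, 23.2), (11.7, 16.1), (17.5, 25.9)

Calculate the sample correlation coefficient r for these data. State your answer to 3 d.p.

n = 8, ΣX = 119, ΣY = 167.9, ΣX² = 1848.94, ΣY² = 3726.73, ΣXY = 2587.12
nΣXY − ΣXΣY = 20696.96 − 19980.1 = 716.86
nΣX² − (ΣX)² = 14791.52 − 14161 = 630.52; nΣY² − (ΣY)² = 29813.84 − 28190.41 = 1623.43
r = 716.86 / √(630.52 × 1623.43) = 716.86 / 1011.7337 ≈ 0.709

0.709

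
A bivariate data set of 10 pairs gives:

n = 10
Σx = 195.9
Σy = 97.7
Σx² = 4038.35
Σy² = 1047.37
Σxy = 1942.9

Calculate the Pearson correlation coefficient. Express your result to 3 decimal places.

r = (nΣxy − ΣxΣy) / √[(nΣx² − (Σx)²)(nΣy² − (Σy)²)]
Numerator: 10×1942.9 − 195.9×97.7 = 289.57
Denominator: √[(40383.5 − 38376.81)(10473.7 − 9545.29)] = √[2006.69 × 928.41] = 1364.9290
r = 289.57 / 1364.9290 ≈ 0.212

0.212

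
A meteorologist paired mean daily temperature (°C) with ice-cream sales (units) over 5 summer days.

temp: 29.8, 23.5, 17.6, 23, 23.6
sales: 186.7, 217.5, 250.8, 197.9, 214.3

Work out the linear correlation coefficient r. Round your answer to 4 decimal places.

-0.9053

n = 5, Σx = 117.5, Σy = 1067.2, Σx² = 2836.01, Σy² = 230152.68, Σxy = 24698.17
nΣxy − ΣxΣy = 123490.85 − 125396 = -1905.15
nΣx² − (Σx)² = 14180.05 − 13806.25 = 373.8; nΣy² − (Σy)² = 1150763.4 − 1138915.84 = 11847.56
r = -1905.15 / √(373.8 × 11847.56) = -1905.15 / 2104.4282 ≈ -0.9053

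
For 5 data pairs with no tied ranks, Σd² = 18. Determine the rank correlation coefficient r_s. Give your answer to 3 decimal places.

ρ = 1 − 6Σd² / [n(n²−1)] = 1 − 6×18 / (5×24)
  = 1 − 108/120 = 1 − 0.9000 ≈ 0.100

0.100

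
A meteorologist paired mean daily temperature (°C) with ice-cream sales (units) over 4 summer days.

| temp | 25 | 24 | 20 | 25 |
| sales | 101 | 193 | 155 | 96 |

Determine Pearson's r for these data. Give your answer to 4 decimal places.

n = 4, Σx = 94, Σy = 545, Σx² = 2226, Σy² = 80691, Σxy = 12657
nΣxy − ΣxΣy = 50628 − 51230 = -602
nΣx² − (Σx)² = 8904 − 8836 = 68; nΣy² − (Σy)² = 322764 − 297025 = 25739
r = -602 / √(68 × 25739) = -602 / 1322.9709 ≈ -0.4550

-0.4550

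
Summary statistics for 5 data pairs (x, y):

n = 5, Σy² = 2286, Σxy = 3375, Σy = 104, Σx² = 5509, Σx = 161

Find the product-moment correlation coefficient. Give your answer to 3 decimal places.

0.131

r = (nΣxy − ΣxΣy) / √[(nΣx² − (Σx)²)(nΣy² − (Σy)²)]
Numerator: 5×3375 − 161×104 = 131
Denominator: √[(27545 − 25921)(11430 − 10816)] = √[1624 × 614] = 998.5670
r = 131 / 998.5670 ≈ 0.131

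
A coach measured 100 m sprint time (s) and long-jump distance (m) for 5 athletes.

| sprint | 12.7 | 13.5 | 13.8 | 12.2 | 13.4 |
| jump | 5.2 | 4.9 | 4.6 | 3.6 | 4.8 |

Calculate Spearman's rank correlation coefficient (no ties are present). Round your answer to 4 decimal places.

0.1000

Rank sprint: 2, 4, 5, 1, 3
Rank jump: 5, 4, 2, 1, 3
d = rank(sprint) − rank(jump): -3, 0, 3, 0, 0; Σd² = 18
ρ = 1 − 6Σd² / [n(n²−1)] = 1 − 6×18 / (5×24) = 1 − 108/120 ≈ 0.1000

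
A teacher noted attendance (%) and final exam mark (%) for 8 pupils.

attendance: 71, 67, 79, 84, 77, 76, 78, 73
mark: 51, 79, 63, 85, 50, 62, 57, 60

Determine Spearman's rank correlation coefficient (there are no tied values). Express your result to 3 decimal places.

0.238

Rank attendance: 2, 1, 7, 8, 5, 4, 6, 3
Rank mark: 2, 7, 6, 8, 1, 5, 3, 4
d = rank(attendance) − rank(mark): 0, -6, 1, 0, 4, -1, 3, -1; Σd² = 64
ρ = 1 − 6Σd² / [n(n²−1)] = 1 − 6×64 / (8×63) = 1 − 384/504 ≈ 0.238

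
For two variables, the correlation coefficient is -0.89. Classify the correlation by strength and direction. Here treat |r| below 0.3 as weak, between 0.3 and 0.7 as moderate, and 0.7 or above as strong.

strong negative

r = -0.89 < 0 so the relationship is negative.
|r| = 0.89, which falls in the strong range.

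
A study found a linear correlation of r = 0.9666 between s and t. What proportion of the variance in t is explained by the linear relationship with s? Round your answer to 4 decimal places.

0.9343

r² = (0.9666)² = 0.9343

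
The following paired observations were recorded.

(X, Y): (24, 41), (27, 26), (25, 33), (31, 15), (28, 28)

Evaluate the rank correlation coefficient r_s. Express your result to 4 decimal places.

-0.9000

Rank X: 1, 3, 2, 5, 4
Rank Y: 5, 2, 4, 1, 3
d = rank(X) − rank(Y): -4, 1, -2, 4, 1; Σd² = 38
ρ = 1 − 6Σd² / [n(n²−1)] = 1 − 6×38 / (5×24) = 1 − 228/120 ≈ -0.9000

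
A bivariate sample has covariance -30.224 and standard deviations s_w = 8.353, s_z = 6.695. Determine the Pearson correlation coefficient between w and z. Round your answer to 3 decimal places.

-0.540

r = Cov(w,z) / (s_w · s_z) = -30.224 / (8.353 × 6.695)
  = -30.224 / 55.9233 ≈ -0.540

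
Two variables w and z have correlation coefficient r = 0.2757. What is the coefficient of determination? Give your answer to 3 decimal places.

0.076

r² = (0.2757)² = 0.076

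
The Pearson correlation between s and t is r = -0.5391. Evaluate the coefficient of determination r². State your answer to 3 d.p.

0.291

r² = (-0.5391)² = 0.291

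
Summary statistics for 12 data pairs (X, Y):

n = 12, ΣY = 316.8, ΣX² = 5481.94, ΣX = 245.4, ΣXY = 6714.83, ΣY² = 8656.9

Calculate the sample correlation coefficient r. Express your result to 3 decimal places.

r = (nΣXY − ΣXΣY) / √[(nΣX² − (ΣX)²)(nΣY² − (ΣY)²)]
Numerator: 12×6714.83 − 245.4×316.8 = 2835.24
Denominator: √[(65783.28 − 60221.16)(103882.8 − 100362.24)] = √[5562.12 × 3520.56] = 4425.1302
r = 2835.24 / 4425.1302 ≈ 0.641

0.641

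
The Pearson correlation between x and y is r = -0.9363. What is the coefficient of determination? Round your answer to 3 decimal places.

r² = (-0.9363)² = 0.877

0.877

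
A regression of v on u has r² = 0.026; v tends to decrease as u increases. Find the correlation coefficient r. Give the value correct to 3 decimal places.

|r| = √0.026 = 0.161
The association is negative, so r = −0.161.

-0.161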